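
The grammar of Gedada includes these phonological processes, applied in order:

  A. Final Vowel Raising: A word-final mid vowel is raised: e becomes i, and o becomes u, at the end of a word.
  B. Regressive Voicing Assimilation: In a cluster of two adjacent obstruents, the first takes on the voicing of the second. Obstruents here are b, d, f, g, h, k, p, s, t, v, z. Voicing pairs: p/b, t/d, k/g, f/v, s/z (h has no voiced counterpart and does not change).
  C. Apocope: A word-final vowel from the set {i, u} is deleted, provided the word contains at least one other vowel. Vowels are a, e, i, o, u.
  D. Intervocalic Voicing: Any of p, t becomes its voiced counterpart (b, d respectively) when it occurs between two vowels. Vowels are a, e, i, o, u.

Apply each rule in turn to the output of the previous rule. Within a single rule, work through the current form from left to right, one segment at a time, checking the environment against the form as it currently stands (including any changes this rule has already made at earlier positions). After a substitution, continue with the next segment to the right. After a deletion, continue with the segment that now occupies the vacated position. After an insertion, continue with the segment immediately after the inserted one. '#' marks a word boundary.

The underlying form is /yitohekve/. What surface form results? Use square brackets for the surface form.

A Final Vowel Raising: [yitohekve] → [yitohekvi]
B Regressive Voicing Assimilation: [yitohekvi] → [yitohegvi]
C Apocope: [yitohegvi] → [yitohegv]
D Intervocalic Voicing: [yitohegv] → [yidohegv]

[yidohegv]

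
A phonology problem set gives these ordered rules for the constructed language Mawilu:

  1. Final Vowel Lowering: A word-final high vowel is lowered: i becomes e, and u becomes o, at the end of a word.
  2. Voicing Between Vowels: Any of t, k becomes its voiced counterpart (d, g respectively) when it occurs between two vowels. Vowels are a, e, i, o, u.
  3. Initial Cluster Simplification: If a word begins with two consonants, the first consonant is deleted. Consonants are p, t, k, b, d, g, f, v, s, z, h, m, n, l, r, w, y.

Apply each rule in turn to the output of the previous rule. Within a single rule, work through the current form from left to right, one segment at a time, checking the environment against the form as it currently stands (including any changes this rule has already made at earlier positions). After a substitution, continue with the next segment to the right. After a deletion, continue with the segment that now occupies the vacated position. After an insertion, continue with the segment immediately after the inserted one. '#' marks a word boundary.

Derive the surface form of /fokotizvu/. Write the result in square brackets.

1 Final Vowel Lowering: [fokotizvu] → [fokotizvo]
2 Voicing Between Vowels: [fokotizvo] → [fogodizvo]
3 Initial Cluster Simplification: no change — [fogodizvo]

[fogodizvo]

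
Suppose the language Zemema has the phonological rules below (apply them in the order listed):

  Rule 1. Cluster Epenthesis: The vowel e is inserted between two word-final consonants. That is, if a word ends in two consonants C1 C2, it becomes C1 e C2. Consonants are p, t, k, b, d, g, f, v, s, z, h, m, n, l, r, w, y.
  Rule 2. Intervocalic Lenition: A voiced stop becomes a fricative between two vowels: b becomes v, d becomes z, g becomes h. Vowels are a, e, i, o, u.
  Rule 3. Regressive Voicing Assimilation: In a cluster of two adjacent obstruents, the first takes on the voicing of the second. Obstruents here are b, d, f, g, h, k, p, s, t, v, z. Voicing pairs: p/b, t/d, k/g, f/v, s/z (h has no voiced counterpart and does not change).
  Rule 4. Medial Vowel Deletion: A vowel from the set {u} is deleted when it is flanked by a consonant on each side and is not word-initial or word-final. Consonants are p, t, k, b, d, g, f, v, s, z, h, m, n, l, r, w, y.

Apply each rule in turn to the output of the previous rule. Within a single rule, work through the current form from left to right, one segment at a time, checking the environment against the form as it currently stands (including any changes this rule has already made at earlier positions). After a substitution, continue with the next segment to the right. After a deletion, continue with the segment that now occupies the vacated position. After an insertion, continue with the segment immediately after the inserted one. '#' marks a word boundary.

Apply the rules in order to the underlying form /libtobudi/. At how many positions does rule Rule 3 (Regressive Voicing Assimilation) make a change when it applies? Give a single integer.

1

Rule 1 Cluster Epenthesis: no change — [libtobudi]
Rule 2 Intervocalic Lenition: [libtobudi] → [libtovuzi]
Rule 3 Regressive Voicing Assimilation: [libtovuzi] → [liptovuzi]
Rule 4 Medial Vowel Deletion: [liptovuzi] → [liptovzi]
Rule Rule 3 changed 1 position(s).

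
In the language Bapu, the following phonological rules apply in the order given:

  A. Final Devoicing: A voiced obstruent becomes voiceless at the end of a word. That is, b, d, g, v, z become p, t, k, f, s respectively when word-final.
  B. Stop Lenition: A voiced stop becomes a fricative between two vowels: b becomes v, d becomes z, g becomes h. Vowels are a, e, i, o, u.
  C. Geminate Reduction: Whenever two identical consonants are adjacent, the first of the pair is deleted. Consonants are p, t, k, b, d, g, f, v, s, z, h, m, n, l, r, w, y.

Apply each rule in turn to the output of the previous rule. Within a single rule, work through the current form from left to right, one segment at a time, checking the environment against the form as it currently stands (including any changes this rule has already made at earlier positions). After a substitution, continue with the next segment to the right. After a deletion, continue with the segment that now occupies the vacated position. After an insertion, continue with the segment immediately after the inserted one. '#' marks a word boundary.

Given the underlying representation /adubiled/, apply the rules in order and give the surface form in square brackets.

[azuvilet]

A Final Devoicing: [adubiled] → [adubilet]
B Stop Lenition: [adubilet] → [azuvilet]
C Geminate Reduction: no change — [azuvilet]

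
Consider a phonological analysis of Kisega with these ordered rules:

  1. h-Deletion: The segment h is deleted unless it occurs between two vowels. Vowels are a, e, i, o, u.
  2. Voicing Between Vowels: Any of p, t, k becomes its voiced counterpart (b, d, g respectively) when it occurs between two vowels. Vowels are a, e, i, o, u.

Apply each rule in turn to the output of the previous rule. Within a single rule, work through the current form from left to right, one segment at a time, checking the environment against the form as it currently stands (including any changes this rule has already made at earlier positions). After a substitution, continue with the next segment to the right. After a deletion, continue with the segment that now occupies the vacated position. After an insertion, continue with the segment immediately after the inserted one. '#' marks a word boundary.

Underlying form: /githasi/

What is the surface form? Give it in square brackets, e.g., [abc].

1 h-Deletion: [githasi] → [gitasi]
2 Voicing Between Vowels: [gitasi] → [gidasi]

[gidasi]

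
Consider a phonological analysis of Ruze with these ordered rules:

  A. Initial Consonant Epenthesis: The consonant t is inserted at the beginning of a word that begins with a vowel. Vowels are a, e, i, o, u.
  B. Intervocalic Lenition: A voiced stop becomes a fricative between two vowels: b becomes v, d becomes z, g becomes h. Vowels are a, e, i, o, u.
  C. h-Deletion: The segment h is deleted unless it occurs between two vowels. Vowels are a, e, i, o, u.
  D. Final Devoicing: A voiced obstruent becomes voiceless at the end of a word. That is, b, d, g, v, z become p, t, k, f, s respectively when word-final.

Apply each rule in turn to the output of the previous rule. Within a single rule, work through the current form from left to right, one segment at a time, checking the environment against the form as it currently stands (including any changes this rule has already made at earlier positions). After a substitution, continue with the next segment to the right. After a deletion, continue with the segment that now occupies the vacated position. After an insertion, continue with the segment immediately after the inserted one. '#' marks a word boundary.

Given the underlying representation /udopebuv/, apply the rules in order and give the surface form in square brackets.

A Initial Consonant Epenthesis: [udopebuv] → [tudopebuv]
B Intervocalic Lenition: [tudopebuv] → [tuzopevuv]
C h-Deletion: no change — [tuzopevuv]
D Final Devoicing: [tuzopevuv] → [tuzopevuf]

[tuzopevuf]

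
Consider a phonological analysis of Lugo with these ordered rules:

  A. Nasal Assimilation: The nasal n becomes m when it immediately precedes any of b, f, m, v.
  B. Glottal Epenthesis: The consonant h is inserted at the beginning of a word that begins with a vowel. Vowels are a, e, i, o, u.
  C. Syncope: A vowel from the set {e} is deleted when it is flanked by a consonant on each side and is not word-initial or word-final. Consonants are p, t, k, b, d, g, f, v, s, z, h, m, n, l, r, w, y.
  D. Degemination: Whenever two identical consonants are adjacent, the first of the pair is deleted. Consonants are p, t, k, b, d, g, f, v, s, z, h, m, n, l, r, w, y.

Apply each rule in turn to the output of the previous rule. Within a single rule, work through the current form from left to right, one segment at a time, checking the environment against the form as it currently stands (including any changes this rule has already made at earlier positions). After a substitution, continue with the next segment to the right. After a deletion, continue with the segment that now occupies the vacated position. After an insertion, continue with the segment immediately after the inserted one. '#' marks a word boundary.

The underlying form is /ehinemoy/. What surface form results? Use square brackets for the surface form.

A Nasal Assimilation: no change — [ehinemoy]
B Glottal Epenthesis: [ehinemoy] → [hehinemoy]
C Syncope: [hehinemoy] → [hhinmoy]
D Degemination: [hhinmoy] → [hinmoy]

[hinmoy]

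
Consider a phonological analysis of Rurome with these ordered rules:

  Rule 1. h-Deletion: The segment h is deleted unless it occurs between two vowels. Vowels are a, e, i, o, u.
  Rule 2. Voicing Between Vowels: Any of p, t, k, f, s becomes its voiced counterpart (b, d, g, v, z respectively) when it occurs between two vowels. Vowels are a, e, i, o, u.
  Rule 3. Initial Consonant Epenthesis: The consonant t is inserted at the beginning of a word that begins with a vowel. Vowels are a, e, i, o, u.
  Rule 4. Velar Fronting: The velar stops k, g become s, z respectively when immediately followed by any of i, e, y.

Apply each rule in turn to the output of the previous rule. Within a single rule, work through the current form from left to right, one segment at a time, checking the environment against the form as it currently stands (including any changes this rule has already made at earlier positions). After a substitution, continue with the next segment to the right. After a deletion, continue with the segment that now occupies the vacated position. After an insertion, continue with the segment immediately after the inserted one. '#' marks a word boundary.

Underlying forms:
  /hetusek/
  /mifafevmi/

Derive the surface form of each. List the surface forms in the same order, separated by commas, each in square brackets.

/hetusek/:
  Rule 1 h-Deletion: [hetusek] → [etusek]
  Rule 2 Voicing Between Vowels: [etusek] → [eduzek]
  Rule 3 Initial Consonant Epenthesis: [eduzek] → [teduzek]
  Rule 4 Velar Fronting: no change — [teduzek]
/mifafevmi/:
  Rule 1 h-Deletion: no change — [mifafevmi]
  Rule 2 Voicing Between Vowels: [mifafevmi] → [mivavevmi]
  Rule 3 Initial Consonant Epenthesis: no change — [mivavevmi]
  Rule 4 Velar Fronting: no change — [mivavevmi]

[teduzek], [mivavevmi]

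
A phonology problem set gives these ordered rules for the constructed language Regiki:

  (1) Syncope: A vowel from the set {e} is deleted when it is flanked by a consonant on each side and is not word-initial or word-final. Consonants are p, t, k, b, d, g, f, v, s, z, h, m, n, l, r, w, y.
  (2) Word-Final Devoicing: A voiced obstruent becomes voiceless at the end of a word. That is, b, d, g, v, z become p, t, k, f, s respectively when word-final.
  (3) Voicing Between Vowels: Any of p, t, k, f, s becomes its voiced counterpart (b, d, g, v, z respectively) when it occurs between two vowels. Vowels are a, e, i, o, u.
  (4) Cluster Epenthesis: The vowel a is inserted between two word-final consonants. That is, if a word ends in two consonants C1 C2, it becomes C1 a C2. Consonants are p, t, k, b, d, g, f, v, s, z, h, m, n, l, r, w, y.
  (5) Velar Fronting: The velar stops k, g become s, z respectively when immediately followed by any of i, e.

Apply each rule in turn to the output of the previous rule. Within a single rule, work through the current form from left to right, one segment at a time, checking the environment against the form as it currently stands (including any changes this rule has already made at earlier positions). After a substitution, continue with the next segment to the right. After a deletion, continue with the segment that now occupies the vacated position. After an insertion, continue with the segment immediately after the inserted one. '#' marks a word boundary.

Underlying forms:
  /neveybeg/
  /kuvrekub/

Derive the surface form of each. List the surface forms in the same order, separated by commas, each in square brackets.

/neveybeg/:
  (1) Syncope: [neveybeg] → [nvybg]
  (2) Word-Final Devoicing: [nvybg] → [nvybk]
  (3) Voicing Between Vowels: no change — [nvybk]
  (4) Cluster Epenthesis: [nvybk] → [nvybak]
  (5) Velar Fronting: no change — [nvybak]
/kuvrekub/:
  (1) Syncope: [kuvrekub] → [kuvrkub]
  (2) Word-Final Devoicing: [kuvrkub] → [kuvrkup]
  (3) Voicing Between Vowels: no change — [kuvrkup]
  (4) Cluster Epenthesis: no change — [kuvrkup]
  (5) Velar Fronting: no change — [kuvrkup]

[nvybak], [kuvrkup]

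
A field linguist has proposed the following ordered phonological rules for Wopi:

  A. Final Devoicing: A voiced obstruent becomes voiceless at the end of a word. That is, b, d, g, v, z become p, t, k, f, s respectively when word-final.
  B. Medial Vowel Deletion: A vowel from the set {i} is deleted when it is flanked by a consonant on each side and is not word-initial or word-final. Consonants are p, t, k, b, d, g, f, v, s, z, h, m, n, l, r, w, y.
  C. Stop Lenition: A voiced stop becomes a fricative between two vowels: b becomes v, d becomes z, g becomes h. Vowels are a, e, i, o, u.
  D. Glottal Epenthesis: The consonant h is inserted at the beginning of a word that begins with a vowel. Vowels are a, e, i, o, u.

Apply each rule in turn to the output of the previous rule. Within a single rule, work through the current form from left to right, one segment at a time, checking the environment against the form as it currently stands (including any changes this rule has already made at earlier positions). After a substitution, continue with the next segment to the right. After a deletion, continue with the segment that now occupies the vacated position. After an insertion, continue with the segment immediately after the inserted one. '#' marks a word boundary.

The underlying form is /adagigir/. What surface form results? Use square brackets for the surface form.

A Final Devoicing: no change — [adagigir]
B Medial Vowel Deletion: [adagigir] → [adaggr]
C Stop Lenition: [adaggr] → [azaggr]
D Glottal Epenthesis: [azaggr] → [hazaggr]

[hazaggr]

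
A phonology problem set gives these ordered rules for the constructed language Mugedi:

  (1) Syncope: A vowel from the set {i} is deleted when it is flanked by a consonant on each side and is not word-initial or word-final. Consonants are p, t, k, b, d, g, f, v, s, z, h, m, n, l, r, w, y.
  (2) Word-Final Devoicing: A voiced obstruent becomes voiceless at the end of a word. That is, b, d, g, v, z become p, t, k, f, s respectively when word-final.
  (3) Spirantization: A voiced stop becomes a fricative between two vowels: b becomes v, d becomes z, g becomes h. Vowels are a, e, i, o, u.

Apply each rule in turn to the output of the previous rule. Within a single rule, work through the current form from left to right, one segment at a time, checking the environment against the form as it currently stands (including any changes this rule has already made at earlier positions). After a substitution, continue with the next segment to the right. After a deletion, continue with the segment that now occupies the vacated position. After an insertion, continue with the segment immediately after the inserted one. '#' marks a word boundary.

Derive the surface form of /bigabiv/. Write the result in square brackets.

[bgabf]

(1) Syncope: [bigabiv] → [bgabv]
(2) Word-Final Devoicing: [bgabv] → [bgabf]
(3) Spirantization: no change — [bgabf]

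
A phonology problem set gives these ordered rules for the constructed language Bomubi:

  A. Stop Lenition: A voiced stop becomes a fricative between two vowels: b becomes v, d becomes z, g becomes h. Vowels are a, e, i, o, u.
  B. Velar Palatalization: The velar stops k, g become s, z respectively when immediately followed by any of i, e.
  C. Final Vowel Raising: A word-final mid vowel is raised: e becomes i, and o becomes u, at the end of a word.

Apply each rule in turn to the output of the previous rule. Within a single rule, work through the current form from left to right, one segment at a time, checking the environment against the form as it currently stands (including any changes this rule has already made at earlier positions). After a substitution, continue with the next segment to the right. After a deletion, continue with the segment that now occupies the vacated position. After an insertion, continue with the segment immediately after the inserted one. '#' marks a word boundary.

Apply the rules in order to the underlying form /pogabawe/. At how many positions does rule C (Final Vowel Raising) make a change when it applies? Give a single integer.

1

A Stop Lenition: [pogabawe] → [pohavawe]
B Velar Palatalization: no change — [pohavawe]
C Final Vowel Raising: [pohavawe] → [pohavawi]
Rule C changed 1 position(s).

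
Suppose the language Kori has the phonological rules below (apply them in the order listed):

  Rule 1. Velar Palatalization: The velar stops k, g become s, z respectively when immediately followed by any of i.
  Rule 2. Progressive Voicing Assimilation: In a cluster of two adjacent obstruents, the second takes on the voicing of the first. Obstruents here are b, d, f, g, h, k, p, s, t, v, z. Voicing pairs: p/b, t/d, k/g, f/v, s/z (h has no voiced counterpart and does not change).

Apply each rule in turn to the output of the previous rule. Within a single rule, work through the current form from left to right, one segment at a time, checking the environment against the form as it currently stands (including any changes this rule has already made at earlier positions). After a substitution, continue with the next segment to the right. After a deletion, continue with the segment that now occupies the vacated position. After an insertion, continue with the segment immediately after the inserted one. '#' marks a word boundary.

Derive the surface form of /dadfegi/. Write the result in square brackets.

Rule 1 Velar Palatalization: [dadfegi] → [dadfezi]
Rule 2 Progressive Voicing Assimilation: [dadfezi] → [dadvezi]

[dadvezi]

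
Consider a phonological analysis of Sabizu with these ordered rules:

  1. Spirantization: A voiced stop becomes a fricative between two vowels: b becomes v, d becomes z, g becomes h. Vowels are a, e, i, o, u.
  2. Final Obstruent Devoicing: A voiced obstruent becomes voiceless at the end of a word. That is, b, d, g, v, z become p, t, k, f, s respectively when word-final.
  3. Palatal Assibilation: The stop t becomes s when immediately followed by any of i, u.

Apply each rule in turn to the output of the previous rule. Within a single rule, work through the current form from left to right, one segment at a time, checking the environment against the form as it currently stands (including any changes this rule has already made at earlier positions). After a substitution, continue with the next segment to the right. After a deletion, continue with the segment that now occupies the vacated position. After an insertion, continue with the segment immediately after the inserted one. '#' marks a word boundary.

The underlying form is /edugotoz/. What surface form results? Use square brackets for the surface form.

1 Spirantization: [edugotoz] → [ezuhotoz]
2 Final Obstruent Devoicing: [ezuhotoz] → [ezuhotos]
3 Palatal Assibilation: no change — [ezuhotos]

[ezuhotos]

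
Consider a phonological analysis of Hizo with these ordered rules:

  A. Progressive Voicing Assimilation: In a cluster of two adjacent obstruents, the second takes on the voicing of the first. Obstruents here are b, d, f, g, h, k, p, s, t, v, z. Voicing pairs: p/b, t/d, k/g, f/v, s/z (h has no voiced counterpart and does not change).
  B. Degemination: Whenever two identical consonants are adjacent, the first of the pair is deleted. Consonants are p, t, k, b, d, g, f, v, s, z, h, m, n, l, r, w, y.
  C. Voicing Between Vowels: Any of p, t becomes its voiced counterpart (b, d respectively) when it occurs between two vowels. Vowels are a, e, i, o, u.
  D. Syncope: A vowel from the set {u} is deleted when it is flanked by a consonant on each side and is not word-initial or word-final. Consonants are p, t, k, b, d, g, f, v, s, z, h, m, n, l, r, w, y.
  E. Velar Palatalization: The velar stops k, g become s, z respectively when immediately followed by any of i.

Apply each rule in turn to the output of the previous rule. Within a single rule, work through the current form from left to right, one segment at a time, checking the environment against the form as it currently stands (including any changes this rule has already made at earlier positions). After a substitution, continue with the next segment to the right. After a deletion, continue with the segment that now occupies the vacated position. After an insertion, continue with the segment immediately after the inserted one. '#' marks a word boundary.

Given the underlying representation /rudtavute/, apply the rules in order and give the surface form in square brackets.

A Progressive Voicing Assimilation: [rudtavute] → [ruddavute]
B Degemination: [ruddavute] → [rudavute]
C Voicing Between Vowels: [rudavute] → [rudavude]
D Syncope: [rudavude] → [rdavde]
E Velar Palatalization: no change — [rdavde]

[rdavde]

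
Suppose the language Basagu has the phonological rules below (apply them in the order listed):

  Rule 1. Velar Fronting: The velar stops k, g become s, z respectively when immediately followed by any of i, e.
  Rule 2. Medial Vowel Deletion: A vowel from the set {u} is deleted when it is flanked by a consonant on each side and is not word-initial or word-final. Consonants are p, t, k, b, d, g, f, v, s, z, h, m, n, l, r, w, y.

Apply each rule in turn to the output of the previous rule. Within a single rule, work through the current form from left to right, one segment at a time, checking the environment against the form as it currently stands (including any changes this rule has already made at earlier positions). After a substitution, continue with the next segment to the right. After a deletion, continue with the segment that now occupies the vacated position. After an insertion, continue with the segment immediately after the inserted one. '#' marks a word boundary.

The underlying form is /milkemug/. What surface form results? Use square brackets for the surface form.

[milsemg]

Rule 1 Velar Fronting: [milkemug] → [milsemug]
Rule 2 Medial Vowel Deletion: [milsemug] → [milsemg]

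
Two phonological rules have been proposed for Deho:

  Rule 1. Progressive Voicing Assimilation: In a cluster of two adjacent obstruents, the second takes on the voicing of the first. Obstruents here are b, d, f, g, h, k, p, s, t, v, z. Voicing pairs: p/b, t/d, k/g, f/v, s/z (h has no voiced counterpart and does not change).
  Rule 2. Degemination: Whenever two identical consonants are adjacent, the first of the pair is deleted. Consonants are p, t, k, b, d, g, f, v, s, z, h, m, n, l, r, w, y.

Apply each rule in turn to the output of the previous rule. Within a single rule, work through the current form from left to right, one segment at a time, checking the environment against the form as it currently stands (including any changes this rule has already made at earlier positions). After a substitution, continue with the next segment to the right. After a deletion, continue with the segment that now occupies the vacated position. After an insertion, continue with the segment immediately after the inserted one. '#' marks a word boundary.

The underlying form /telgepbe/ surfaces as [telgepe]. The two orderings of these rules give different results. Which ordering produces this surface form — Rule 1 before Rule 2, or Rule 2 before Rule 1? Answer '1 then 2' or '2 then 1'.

Order 1 then 2:
  1 Progressive Voicing Assimilation: [telgepbe] → [telgeppe]
  2 Degemination: [telgeppe] → [telgepe]
  result: [telgepe]
Order 2 then 1:
  2 Degemination: no change — [telgepbe]
  1 Progressive Voicing Assimilation: [telgepbe] → [telgeppe]
  result: [telgeppe]

1 then 2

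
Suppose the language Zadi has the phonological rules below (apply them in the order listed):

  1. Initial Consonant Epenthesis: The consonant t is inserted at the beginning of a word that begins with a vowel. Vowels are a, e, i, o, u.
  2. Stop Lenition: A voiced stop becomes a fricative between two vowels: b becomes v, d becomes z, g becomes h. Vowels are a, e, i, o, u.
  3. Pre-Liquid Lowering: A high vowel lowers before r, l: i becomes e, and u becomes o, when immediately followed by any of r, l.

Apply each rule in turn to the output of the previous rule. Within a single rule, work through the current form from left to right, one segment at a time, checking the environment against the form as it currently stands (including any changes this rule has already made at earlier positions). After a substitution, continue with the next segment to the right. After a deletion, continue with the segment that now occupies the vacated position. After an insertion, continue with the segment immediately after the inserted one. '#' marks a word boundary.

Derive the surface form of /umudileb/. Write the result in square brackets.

1 Initial Consonant Epenthesis: [umudileb] → [tumudileb]
2 Stop Lenition: [tumudileb] → [tumuzileb]
3 Pre-Liquid Lowering: [tumuzileb] → [tumuzeleb]

[tumuzeleb]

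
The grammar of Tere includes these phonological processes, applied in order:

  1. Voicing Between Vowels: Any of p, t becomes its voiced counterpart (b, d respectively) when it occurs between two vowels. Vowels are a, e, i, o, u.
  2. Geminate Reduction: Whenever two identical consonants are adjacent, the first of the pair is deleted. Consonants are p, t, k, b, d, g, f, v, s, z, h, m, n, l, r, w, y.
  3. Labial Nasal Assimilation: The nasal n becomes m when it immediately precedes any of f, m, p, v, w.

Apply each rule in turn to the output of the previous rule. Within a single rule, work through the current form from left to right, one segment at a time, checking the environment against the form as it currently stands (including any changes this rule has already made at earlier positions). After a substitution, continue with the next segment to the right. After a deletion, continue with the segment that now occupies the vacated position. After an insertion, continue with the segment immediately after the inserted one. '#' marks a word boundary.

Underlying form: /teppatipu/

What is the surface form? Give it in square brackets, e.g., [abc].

[tepadibu]

1 Voicing Between Vowels: [teppatipu] → [teppadibu]
2 Geminate Reduction: [teppadibu] → [tepadibu]
3 Labial Nasal Assimilation: no change — [tepadibu]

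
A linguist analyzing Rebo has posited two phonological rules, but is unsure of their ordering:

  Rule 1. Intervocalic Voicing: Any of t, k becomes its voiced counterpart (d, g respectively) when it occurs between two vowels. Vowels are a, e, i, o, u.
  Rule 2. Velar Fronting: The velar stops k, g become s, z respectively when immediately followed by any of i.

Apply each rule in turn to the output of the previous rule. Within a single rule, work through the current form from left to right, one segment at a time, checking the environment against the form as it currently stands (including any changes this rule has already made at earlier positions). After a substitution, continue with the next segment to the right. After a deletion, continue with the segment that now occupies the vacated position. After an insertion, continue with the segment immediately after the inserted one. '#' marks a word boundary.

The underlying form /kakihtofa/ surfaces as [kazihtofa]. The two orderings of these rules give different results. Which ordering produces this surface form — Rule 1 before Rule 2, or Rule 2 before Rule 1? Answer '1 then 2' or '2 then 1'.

Order 1 then 2:
  1 Intervocalic Voicing: [kakihtofa] → [kagihtofa]
  2 Velar Fronting: [kagihtofa] → [kazihtofa]
  result: [kazihtofa]
Order 2 then 1:
  2 Velar Fronting: [kakihtofa] → [kasihtofa]
  1 Intervocalic Voicing: no change — [kasihtofa]
  result: [kasihtofa]

1 then 2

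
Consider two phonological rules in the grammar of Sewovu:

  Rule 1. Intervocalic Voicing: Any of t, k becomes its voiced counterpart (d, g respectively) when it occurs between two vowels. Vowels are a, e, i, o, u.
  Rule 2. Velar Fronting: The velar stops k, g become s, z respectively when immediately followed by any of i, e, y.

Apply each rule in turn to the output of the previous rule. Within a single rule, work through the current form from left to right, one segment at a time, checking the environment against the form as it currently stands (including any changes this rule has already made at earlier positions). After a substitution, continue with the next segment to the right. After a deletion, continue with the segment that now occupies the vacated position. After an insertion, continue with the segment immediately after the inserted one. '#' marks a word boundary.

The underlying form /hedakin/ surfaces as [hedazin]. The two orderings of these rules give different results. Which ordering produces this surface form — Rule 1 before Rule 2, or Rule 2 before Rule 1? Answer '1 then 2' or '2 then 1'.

1 then 2

Order 1 then 2:
  1 Intervocalic Voicing: [hedakin] → [hedagin]
  2 Velar Fronting: [hedagin] → [hedazin]
  result: [hedazin]
Order 2 then 1:
  2 Velar Fronting: [hedakin] → [hedasin]
  1 Intervocalic Voicing: no change — [hedasin]
  result: [hedasin]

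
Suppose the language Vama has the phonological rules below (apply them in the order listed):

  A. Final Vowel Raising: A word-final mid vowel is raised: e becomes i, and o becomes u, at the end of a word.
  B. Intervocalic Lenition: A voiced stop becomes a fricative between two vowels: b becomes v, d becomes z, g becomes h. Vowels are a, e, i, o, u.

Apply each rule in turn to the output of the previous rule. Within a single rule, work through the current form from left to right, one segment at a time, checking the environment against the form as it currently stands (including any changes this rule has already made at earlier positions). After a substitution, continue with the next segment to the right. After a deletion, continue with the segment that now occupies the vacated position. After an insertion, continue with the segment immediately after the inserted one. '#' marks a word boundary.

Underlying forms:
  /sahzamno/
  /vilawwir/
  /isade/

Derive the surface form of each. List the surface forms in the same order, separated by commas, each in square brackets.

/sahzamno/:
  A Final Vowel Raising: [sahzamno] → [sahzamnu]
  B Intervocalic Lenition: no change — [sahzamnu]
/vilawwir/:
  A Final Vowel Raising: no change — [vilawwir]
  B Intervocalic Lenition: no change — [vilawwir]
/isade/:
  A Final Vowel Raising: [isade] → [isadi]
  B Intervocalic Lenition: [isadi] → [isazi]

[sahzamnu], [vilawwir], [isazi]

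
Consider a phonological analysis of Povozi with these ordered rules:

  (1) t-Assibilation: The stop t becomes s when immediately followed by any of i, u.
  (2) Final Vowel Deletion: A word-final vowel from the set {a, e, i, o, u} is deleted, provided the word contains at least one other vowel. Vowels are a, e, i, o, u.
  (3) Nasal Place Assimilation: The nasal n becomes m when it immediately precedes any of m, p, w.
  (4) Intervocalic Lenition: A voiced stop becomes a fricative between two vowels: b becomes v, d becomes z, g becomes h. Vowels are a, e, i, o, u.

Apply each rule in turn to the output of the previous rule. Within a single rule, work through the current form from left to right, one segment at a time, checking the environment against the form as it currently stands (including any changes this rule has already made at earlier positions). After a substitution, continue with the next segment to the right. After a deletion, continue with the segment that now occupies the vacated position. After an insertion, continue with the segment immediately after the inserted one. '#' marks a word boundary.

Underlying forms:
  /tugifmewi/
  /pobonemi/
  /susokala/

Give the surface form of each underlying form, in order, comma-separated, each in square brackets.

/tugifmewi/:
  (1) t-Assibilation: [tugifmewi] → [sugifmewi]
  (2) Final Vowel Deletion: [sugifmewi] → [sugifmew]
  (3) Nasal Place Assimilation: no change — [sugifmew]
  (4) Intervocalic Lenition: [sugifmew] → [suhifmew]
/pobonemi/:
  (1) t-Assibilation: no change — [pobonemi]
  (2) Final Vowel Deletion: [pobonemi] → [pobonem]
  (3) Nasal Place Assimilation: no change — [pobonem]
  (4) Intervocalic Lenition: [pobonem] → [povonem]
/susokala/:
  (1) t-Assibilation: no change — [susokala]
  (2) Final Vowel Deletion: [susokala] → [susokal]
  (3) Nasal Place Assimilation: no change — [susokal]
  (4) Intervocalic Lenition: no change — [susokal]

[suhifmew], [povonem], [susokal]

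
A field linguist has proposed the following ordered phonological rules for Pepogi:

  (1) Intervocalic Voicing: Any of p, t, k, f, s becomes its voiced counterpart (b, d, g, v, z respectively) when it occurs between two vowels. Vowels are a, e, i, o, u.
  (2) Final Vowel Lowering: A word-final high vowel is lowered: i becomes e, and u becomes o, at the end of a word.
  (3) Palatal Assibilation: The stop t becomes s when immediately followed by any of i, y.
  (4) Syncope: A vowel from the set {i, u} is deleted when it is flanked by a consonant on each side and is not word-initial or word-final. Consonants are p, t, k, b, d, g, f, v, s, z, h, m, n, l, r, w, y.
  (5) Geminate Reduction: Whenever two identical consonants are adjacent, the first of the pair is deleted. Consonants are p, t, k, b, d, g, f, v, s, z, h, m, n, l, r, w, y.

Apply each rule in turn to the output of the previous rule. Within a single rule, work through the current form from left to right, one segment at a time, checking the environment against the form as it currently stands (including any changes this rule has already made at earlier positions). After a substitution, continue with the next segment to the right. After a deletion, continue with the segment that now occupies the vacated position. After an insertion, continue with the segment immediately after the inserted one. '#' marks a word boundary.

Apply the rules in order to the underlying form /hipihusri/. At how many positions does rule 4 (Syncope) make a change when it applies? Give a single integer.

(1) Intervocalic Voicing: [hipihusri] → [hibihusri]
(2) Final Vowel Lowering: [hibihusri] → [hibihusre]
(3) Palatal Assibilation: no change — [hibihusre]
(4) Syncope: [hibihusre] → [hbhsre]
(5) Geminate Reduction: no change — [hbhsre]
Rule 4 changed 3 position(s).

3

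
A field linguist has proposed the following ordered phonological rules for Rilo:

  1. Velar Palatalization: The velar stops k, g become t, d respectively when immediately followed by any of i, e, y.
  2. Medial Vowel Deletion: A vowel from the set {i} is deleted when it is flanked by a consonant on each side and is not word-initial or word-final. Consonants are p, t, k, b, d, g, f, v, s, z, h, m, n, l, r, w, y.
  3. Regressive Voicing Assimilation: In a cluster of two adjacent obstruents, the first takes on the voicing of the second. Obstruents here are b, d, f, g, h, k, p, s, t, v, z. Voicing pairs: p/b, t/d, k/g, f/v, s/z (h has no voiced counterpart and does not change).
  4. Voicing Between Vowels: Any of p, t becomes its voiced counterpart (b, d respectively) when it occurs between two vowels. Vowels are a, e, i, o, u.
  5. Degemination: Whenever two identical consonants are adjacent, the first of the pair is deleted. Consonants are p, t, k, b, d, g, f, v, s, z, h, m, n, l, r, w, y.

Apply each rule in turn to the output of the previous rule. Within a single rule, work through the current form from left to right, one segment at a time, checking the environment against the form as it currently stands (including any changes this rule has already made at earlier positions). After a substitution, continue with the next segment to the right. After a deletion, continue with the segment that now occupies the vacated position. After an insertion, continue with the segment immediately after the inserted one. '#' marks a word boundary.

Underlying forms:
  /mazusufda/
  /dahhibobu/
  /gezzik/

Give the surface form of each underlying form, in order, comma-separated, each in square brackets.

/mazusufda/:
  1 Velar Palatalization: no change — [mazusufda]
  2 Medial Vowel Deletion: no change — [mazusufda]
  3 Regressive Voicing Assimilation: [mazusufda] → [mazusuvda]
  4 Voicing Between Vowels: no change — [mazusuvda]
  5 Degemination: no change — [mazusuvda]
/dahhibobu/:
  1 Velar Palatalization: no change — [dahhibobu]
  2 Medial Vowel Deletion: [dahhibobu] → [dahhbobu]
  3 Regressive Voicing Assimilation: no change — [dahhbobu]
  4 Voicing Between Vowels: no change — [dahhbobu]
  5 Degemination: [dahhbobu] → [dahbobu]
/gezzik/:
  1 Velar Palatalization: [gezzik] → [dezzik]
  2 Medial Vowel Deletion: [dezzik] → [dezzk]
  3 Regressive Voicing Assimilation: [dezzk] → [dezsk]
  4 Voicing Between Vowels: no change — [dezsk]
  5 Degemination: no change — [dezsk]

[mazusuvda], [dahbobu], [dezsk]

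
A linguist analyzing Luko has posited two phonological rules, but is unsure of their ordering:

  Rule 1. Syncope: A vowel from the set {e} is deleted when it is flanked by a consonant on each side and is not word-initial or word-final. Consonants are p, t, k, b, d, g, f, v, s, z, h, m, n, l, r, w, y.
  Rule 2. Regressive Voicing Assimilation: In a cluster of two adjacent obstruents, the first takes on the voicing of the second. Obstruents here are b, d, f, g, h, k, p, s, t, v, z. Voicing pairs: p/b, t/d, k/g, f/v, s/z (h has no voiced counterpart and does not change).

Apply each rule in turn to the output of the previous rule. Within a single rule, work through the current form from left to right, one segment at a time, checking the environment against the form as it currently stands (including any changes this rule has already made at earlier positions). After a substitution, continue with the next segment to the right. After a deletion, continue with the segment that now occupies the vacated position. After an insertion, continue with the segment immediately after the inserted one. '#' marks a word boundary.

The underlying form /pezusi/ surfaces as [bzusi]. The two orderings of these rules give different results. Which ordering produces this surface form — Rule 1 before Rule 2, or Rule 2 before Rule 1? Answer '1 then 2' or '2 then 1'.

1 then 2

Order 1 then 2:
  1 Syncope: [pezusi] → [pzusi]
  2 Regressive Voicing Assimilation: [pzusi] → [bzusi]
  result: [bzusi]
Order 2 then 1:
  2 Regressive Voicing Assimilation: no change — [pezusi]
  1 Syncope: [pezusi] → [pzusi]
  result: [pzusi]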